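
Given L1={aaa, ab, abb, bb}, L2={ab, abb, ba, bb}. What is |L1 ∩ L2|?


L1 = {aaa, ab, abb, bb}
L2 = {ab, abb, ba, bb}
Checking each string in L1 against L2:
  'aaa': in L2? No
  'ab': in L2? Yes
  'abb': in L2? Yes
  'bb': in L2? Yes
Intersection = {ab, abb, bb}
|L1 ∩ L2| = 3

3


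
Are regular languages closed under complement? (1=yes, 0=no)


Regular languages are closed under all standard operations:
- Union: Yes (product construction)
- Intersection: Yes (product construction)
- Complement: Yes (swap accept/reject)
- Concatenation: Yes (NFA construction)
Operation: complement -> Closed

1


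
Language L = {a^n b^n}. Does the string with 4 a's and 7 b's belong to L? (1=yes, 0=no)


Language requires equal numbers of a's and b's
PDA pushes for each 'a', pops for each 'b'
Number of a's = 4
Number of b's = 7
4 != 7 -> Reject

0


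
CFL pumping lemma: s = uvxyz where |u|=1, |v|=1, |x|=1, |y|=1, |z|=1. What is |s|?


|s| = |u| + |v| + |x| + |y| + |z|
= 1 + 1 + 1 + 1 + 1
= 2 + 1 + 2
= 3 + 2
= 5

5


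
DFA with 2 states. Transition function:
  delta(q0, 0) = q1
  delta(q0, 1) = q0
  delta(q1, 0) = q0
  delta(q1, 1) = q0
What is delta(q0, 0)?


Looking up transition function:
delta(q0, 0) in the table
Row: q0, Column: 0
Result: q1

q1


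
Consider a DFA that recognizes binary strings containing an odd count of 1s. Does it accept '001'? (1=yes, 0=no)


DFA has 2 states: q_even (start, accept=no) and q_odd
Processing string '001' character by character:
  Position 0: read '0', 1-count=0 -> q_even (no change)
  Position 1: read '0', 1-count=0 -> q_even (no change)
  Position 2: read '1', 1-count=1 -> q_odd
Final state: q_odd, total 1s = 1 (odd); the DFA requires an odd count -> accept

1


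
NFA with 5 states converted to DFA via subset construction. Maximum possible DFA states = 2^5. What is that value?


NFA has 5 states
Subset construction: each DFA state = subset of NFA states
Maximum subsets = 2^5
2^5 = 32

32


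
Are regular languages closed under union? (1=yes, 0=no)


Regular languages are closed under:
- Union (DFA product construction)
- Intersection (DFA product construction)
- Complement (swap accept/reject states)
- Concatenation (NFA construction)
- Kleene star (NFA construction)
union is in this list
Therefore: closed

1


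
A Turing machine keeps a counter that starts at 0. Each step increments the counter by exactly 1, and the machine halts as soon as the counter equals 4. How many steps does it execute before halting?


Counter starts at 0. Counting sequence:
  Step 1: counter = 1
  Step 2: counter = 2
  Step 3: counter = 3
  Step 4: counter = 4
Counter reached 4 -> halt
Total steps = 4

4


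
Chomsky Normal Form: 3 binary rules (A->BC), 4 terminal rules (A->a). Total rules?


CNF allows two rule forms:
  A -> BC (binary): 3 rules
  A -> a (terminal): 4 rules
Total = 3 + 4 = 7

7


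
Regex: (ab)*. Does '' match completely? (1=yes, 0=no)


Pattern: (ab)*
String: ''
Pattern requires: zero or more repetitions of 'ab'
Pairs: []
All pairs are 'ab'? Yes
Result: 1

1


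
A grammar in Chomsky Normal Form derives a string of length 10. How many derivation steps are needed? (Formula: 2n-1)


Chomsky Normal Form derivation:
String length n = 10
Each step either:
  - Splits a nonterminal into two (n-1 such steps)
  - Converts a nonterminal to terminal (n such steps)
Total = (n-1) + n = 2n - 1
= 2(10) - 1
= 20 - 1
= 19

19


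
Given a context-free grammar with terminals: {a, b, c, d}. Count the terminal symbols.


Terminal symbols: a, b, c, d
Counting each: a (#1), b (#2), c (#3), d (#4)
Total = 4

4


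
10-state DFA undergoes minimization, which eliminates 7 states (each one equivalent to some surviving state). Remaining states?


Original DFA: 10 states
Redundant states removed: 7
Minimized states = original - removed
= 10 - 7
= 3

3


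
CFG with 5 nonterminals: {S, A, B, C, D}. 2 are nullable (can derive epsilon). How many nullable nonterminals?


Nonterminals: {S, A, B, C, D}
A nonterminal is nullable if it can derive epsilon
Counting nullable nonterminals: 2
Total nullable = 2

2


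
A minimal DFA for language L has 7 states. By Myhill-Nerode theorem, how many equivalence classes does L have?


Myhill-Nerode theorem:
Number of equivalence classes = number of states in minimal DFA
Minimal DFA states = 7
Therefore equivalence classes = 7

7


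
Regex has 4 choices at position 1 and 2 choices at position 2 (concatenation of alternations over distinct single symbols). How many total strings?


First group: 4 alternatives
Second group: 2 alternatives
Concatenation: each choice from group 1 pairs with each from group 2
Total = 4 x 2 = 8

8


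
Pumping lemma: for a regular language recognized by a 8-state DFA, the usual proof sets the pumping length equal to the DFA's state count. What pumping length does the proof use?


Pumping lemma for regular languages (standard proof):
Take p = |Q|, the number of DFA states.
Any string of length >= |Q| passes through |Q|+1 states while reading its first |Q| symbols,
so by pigeonhole some state repeats, giving the loop that can be pumped.
Here |Q| = 8
Therefore the proof uses p = 8

8


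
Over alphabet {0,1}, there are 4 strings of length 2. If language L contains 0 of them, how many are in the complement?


Alphabet: {0,1}
String length: 2
Total strings of length 2 = 2^2 = 4
Strings in L = 0
Complement = total - |L|
= 4 - 0
= 4

4


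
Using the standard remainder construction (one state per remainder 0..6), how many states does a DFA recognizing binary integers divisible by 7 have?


Divisibility by 7 is tracked via the remainder mod 7: 0, 1, ..., 6
The construction assigns one state to each remainder
Number of remainders = 7

7


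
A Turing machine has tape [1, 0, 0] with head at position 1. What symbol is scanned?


Tape: [1, 0, 0]
Positions: 0 1 2
Values:    1 0 0
Head at position 1
tape[1] = 0

0


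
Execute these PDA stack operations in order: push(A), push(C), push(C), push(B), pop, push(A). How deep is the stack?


Tracing stack operations:
  push(A) -> stack = [A], depth=1
  push(C) -> stack = [A,C], depth=2
  push(C) -> stack = [A,C,C], depth=3
  push(B) -> stack = [A,C,C,B], depth=4
  pop -> removed B, stack = [A,C,C], depth=3
  push(A) -> stack = [A,C,C,A], depth=4
Final depth = 4

4


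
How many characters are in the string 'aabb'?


String: 'aabb'
Counting characters:
  'a' appears 2 time(s)
  'b' appears 2 time(s)
Total length = 2 + 2 = 4

4


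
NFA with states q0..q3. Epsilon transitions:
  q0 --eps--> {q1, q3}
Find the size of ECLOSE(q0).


Starting from q0
Initialize closure = {q0}
Follow epsilon from q0 -> add q1
Follow epsilon from q0 -> add q3
Final closure: {q0, q1, q3}
Size = 3

3


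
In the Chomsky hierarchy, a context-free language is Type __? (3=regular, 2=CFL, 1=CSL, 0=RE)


Chomsky hierarchy levels:
  Type 3: Regular (DFA/NFA/regex)
  Type 2: Context-free (PDA)
  Type 1: Context-sensitive
  Type 0: Recursively enumerable (TM)
'context-free' corresponds to Type 2

2


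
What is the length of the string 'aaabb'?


String: 'aaabb'
Counting characters:
  'a' appears 3 time(s)
  'b' appears 2 time(s)
Total length = 3 + 2 = 5

5


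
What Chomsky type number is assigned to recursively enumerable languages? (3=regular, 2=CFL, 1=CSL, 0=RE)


Chomsky hierarchy levels:
  Type 3: Regular (DFA/NFA/regex)
  Type 2: Context-free (PDA)
  Type 1: Context-sensitive
  Type 0: Recursively enumerable (TM)
'recursively enumerable' corresponds to Type 0

0


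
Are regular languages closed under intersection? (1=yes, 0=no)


Regular languages are closed under all standard operations:
- Union: Yes (product construction)
- Intersection: Yes (product construction)
- Complement: Yes (swap accept/reject)
- Concatenation: Yes (NFA construction)
Operation: intersection -> Closed

1


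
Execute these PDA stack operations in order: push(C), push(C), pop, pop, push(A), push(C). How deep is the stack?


Tracing stack operations:
  push(C) -> stack = [C], depth=1
  push(C) -> stack = [C,C], depth=2
  pop -> removed C, stack = [C], depth=1
  pop -> removed C, stack = [], depth=0
  push(A) -> stack = [A], depth=1
  push(C) -> stack = [A,C], depth=2
Final depth = 2

2


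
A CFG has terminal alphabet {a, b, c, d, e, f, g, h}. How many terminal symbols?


Terminal symbols: a, b, c, d, e, f, g, h
Counting each: a (#1), b (#2), c (#3), d (#4), e (#5), f (#6), g (#7), h (#8)
Total = 8

8


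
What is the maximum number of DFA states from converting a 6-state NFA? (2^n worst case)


NFA has 6 states
Subset construction: each DFA state = subset of NFA states
Maximum subsets = 2^6
2^6 = 64

64


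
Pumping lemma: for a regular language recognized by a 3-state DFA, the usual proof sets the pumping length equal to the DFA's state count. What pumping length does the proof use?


Pumping lemma for regular languages (standard proof):
Take p = |Q|, the number of DFA states.
Any string of length >= |Q| passes through |Q|+1 states while reading its first |Q| symbols,
so by pigeonhole some state repeats, giving the loop that can be pumped.
Here |Q| = 3
Therefore the proof uses p = 3

3


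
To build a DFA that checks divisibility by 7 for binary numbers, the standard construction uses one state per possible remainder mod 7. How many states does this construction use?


Divisibility by 7 is tracked via the remainder mod 7: 0, 1, ..., 6
The construction assigns one state to each remainder
Number of remainders = 7

7


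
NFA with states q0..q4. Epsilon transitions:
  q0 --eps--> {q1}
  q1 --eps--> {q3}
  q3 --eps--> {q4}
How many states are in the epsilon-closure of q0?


Starting from q0
Initialize closure = {q0}
Follow epsilon from q0 -> add q1
Follow epsilon from q1 -> add q3
Follow epsilon from q3 -> add q4
Final closure: {q0, q1, q3, q4}
Size = 4

4


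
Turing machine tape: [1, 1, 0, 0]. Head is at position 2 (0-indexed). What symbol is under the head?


Tape: [1, 1, 0, 0]
Positions: 0 1 2 3
Values:    1 1 0 0
Head at position 2
tape[2] = 0

0


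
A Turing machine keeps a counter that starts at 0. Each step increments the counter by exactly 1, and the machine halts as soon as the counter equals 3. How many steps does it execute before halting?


Counter starts at 0. Counting sequence:
  Step 1: counter = 1
  Step 2: counter = 2
  Step 3: counter = 3
Counter reached 3 -> halt
Total steps = 3

3


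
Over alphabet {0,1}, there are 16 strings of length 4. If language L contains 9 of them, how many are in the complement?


Alphabet: {0,1}
String length: 4
Total strings of length 4 = 2^4 = 16
Strings in L = 9
Complement = total - |L|
= 16 - 9
= 7

7


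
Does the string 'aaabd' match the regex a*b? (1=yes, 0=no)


Pattern: a*b
String: 'aaabd'
Pattern requires: zero or more 'a's followed by exactly one 'b'
Found 3 leading 'a's
Remaining: 'bd'
Remaining is not 'b' -> no match
Result: 0

0


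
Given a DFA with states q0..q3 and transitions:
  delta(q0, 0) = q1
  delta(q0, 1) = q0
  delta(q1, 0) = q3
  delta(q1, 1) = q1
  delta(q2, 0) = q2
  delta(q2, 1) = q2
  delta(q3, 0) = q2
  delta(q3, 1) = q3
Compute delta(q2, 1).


Looking up transition function:
delta(q2, 1) in the table
Row: q2, Column: 1
Result: q2

q2


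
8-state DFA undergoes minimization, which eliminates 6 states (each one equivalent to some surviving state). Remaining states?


Original DFA: 8 states
Redundant states removed: 6
Minimized states = original - removed
= 8 - 6
= 2

2


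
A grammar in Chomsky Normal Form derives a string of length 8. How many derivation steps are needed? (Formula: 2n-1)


Chomsky Normal Form derivation:
String length n = 8
Each step either:
  - Splits a nonterminal into two (n-1 such steps)
  - Converts a nonterminal to terminal (n such steps)
Total = (n-1) + n = 2n - 1
= 2(8) - 1
= 16 - 1
= 15

15


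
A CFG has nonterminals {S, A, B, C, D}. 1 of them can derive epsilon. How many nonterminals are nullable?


Nonterminals: {S, A, B, C, D}
A nonterminal is nullable if it can derive epsilon
Counting nullable nonterminals: 1
Total nullable = 1

1


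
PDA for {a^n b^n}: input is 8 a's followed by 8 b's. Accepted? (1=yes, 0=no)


Language requires equal numbers of a's and b's
PDA pushes for each 'a', pops for each 'b'
Number of a's = 8
Number of b's = 8
8 == 8 -> Accept

1


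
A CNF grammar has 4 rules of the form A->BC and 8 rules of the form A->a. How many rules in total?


CNF allows two rule forms:
  A -> BC (binary): 4 rules
  A -> a (terminal): 8 rules
Total = 4 + 8 = 12

12


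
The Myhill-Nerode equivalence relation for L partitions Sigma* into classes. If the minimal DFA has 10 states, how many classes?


Myhill-Nerode theorem:
Number of equivalence classes = number of states in minimal DFA
Minimal DFA states = 10
Therefore equivalence classes = 10

10


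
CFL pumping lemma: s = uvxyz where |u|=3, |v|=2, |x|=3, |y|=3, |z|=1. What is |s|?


|s| = |u| + |v| + |x| + |y| + |z|
= 3 + 2 + 3 + 3 + 1
= 5 + 3 + 4
= 8 + 4
= 12

12


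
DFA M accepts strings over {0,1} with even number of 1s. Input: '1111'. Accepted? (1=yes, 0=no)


DFA has 2 states: q_even (start, accept=yes) and q_odd
Processing string '1111' character by character:
  Position 0: read '1', 1-count=1 -> q_odd
  Position 1: read '1', 1-count=2 -> q_even
  Position 2: read '1', 1-count=3 -> q_odd
  Position 3: read '1', 1-count=4 -> q_even
Final state: q_even, total 1s = 4 (even); the DFA requires an even count -> accept

1


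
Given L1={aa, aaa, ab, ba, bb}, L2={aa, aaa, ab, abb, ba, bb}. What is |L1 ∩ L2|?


L1 = {aa, aaa, ab, ba, bb}
L2 = {aa, aaa, ab, abb, ba, bb}
Checking each string in L1 against L2:
  'aa': in L2? Yes
  'aaa': in L2? Yes
  'ab': in L2? Yes
  'ba': in L2? Yes
  'bb': in L2? Yes
Intersection = {aa, aaa, ab, ba, bb}
|L1 ∩ L2| = 5

5


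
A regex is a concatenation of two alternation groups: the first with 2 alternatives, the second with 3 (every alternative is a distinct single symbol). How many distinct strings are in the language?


First group: 2 alternatives
Second group: 3 alternatives
Concatenation: each choice from group 1 pairs with each from group 2
Total = 2 x 3 = 6

6


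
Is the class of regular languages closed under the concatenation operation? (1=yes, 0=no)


Regular languages are closed under:
- Union (DFA product construction)
- Intersection (DFA product construction)
- Complement (swap accept/reject states)
- Concatenation (NFA construction)
- Kleene star (NFA construction)
concatenation is in this list
Therefore: closed

1


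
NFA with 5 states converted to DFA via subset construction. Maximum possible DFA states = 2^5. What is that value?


NFA has 5 states
Subset construction: each DFA state = subset of NFA states
Maximum subsets = 2^5
2^5 = 32

32


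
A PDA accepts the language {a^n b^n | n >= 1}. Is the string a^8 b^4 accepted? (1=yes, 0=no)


Language requires equal numbers of a's and b's
PDA pushes for each 'a', pops for each 'b'
Number of a's = 8
Number of b's = 4
8 != 4 -> Reject

0


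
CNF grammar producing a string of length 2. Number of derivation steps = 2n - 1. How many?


Chomsky Normal Form derivation:
String length n = 2
Each step either:
  - Splits a nonterminal into two (n-1 such steps)
  - Converts a nonterminal to terminal (n such steps)
Total = (n-1) + n = 2n - 1
= 2(2) - 1
= 4 - 1
= 3

3


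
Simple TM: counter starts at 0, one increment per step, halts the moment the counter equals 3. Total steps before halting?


Counter starts at 0. Counting sequence:
  Step 1: counter = 1
  Step 2: counter = 2
  Step 3: counter = 3
Counter reached 3 -> halt
Total steps = 3

3


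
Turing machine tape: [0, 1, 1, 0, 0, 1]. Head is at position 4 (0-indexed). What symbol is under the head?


Tape: [0, 1, 1, 0, 0, 1]
Positions: 0 1 2 3 4 5
Values:    0 1 1 0 0 1
Head at position 4
tape[4] = 0

0


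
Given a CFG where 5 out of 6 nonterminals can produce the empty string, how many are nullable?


Nonterminals: {S, A, B, C, D, E}
A nonterminal is nullable if it can derive epsilon
Counting nullable nonterminals: 5
Total nullable = 5

5


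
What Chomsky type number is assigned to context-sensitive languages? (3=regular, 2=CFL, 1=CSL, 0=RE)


Chomsky hierarchy levels:
  Type 3: Regular (DFA/NFA/regex)
  Type 2: Context-free (PDA)
  Type 1: Context-sensitive
  Type 0: Recursively enumerable (TM)
'context-sensitive' corresponds to Type 1

1


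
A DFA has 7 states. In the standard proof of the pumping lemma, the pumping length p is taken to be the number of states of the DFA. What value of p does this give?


Pumping lemma for regular languages (standard proof):
Take p = |Q|, the number of DFA states.
Any string of length >= |Q| passes through |Q|+1 states while reading its first |Q| symbols,
so by pigeonhole some state repeats, giving the loop that can be pumped.
Here |Q| = 7
Therefore the proof uses p = 7

7


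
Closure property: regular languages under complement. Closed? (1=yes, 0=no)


Regular languages are closed under:
- Union (DFA product construction)
- Intersection (DFA product construction)
- Complement (swap accept/reject states)
- Concatenation (NFA construction)
- Kleene star (NFA construction)
complement is in this list
Therefore: closed

1


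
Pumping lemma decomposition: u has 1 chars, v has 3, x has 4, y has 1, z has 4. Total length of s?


|s| = |u| + |v| + |x| + |y| + |z|
= 1 + 3 + 4 + 1 + 4
= 4 + 4 + 5
= 8 + 5
= 13

13


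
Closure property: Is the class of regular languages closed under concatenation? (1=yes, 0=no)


Regular languages are closed under all standard operations:
- Union: Yes (product construction)
- Intersection: Yes (product construction)
- Complement: Yes (swap accept/reject)
- Concatenation: Yes (NFA construction)
Operation: concatenation -> Closed

1


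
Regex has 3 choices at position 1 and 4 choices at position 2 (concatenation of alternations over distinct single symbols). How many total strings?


First group: 3 alternatives
Second group: 4 alternatives
Concatenation: each choice from group 1 pairs with each from group 2
Total = 3 x 4 = 12

12


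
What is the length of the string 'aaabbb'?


String: 'aaabbb'
Counting characters:
  'a' appears 3 time(s)
  'b' appears 3 time(s)
Total length = 3 + 3 = 6

6


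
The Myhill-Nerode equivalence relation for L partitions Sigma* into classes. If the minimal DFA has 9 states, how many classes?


Myhill-Nerode theorem:
Number of equivalence classes = number of states in minimal DFA
Minimal DFA states = 9
Therefore equivalence classes = 9

9


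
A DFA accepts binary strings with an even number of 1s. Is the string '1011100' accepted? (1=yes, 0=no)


DFA has 2 states: q_even (start, accept=yes) and q_odd
Processing string '1011100' character by character:
  Position 0: read '1', 1-count=1 -> q_odd
  Position 1: read '0', 1-count=1 -> q_odd (no change)
  Position 2: read '1', 1-count=2 -> q_even
  Position 3: read '1', 1-count=3 -> q_odd
  Position 4: read '1', 1-count=4 -> q_even
  Position 5: read '0', 1-count=4 -> q_even (no change)
  Position 6: read '0', 1-count=4 -> q_even (no change)
Final state: q_even, total 1s = 4 (even); the DFA requires an even count -> accept

1


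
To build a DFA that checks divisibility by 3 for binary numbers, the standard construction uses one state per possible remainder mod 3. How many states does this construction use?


Divisibility by 3 is tracked via the remainder mod 3: 0, 1, ..., 2
The construction assigns one state to each remainder
Number of remainders = 3

3


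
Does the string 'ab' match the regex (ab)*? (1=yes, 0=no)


Pattern: (ab)*
String: 'ab'
Pattern requires: zero or more repetitions of 'ab'
Pairs: ['ab']
All pairs are 'ab'? Yes
Result: 1

1


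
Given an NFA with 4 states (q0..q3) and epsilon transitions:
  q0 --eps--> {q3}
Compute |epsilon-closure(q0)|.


Starting from q0
Initialize closure = {q0}
Follow epsilon from q0 -> add q3
Final closure: {q0, q3}
Size = 2

2


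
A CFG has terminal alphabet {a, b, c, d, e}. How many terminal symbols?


Terminal symbols: a, b, c, d, e
Counting each: a (#1), b (#2), c (#3), d (#4), e (#5)
Total = 5

5


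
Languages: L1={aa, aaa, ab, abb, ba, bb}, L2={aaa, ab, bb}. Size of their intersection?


L1 = {aa, aaa, ab, abb, ba, bb}
L2 = {aaa, ab, bb}
Checking each string in L1 against L2:
  'aa': in L2? No
  'aaa': in L2? Yes
  'ab': in L2? Yes
  'abb': in L2? No
  'ba': in L2? No
  'bb': in L2? Yes
Intersection = {aaa, ab, bb}
|L1 ∩ L2| = 3

3


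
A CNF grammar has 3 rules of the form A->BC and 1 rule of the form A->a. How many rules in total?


CNF allows two rule forms:
  A -> BC (binary): 3 rules
  A -> a (terminal): 1 rule
Total = 3 + 1 = 4

4


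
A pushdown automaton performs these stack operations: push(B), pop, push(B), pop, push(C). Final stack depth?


Tracing stack operations:
  push(B) -> stack = [B], depth=1
  pop -> removed B, stack = [], depth=0
  push(B) -> stack = [B], depth=1
  pop -> removed B, stack = [], depth=0
  push(C) -> stack = [C], depth=1
Final depth = 1

1


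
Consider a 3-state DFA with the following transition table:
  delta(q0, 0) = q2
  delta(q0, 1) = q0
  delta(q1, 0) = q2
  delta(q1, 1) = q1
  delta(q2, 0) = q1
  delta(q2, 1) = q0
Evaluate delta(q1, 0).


Looking up transition function:
delta(q1, 0) in the table
Row: q1, Column: 0
Result: q2

q2


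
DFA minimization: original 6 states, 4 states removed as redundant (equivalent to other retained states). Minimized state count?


Original DFA: 6 states
Redundant states removed: 4
Minimized states = original - removed
= 6 - 4
= 2

2


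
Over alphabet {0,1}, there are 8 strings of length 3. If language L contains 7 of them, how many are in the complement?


Alphabet: {0,1}
String length: 3
Total strings of length 3 = 2^3 = 8
Strings in L = 7
Complement = total - |L|
= 8 - 7
= 1

1


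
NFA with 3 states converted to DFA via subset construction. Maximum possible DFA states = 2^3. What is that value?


NFA has 3 states
Subset construction: each DFA state = subset of NFA states
Maximum subsets = 2^3
2^3 = 8

8


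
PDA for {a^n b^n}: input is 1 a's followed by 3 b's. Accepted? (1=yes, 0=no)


Language requires equal numbers of a's and b's
PDA pushes for each 'a', pops for each 'b'
Number of a's = 1
Number of b's = 3
1 != 3 -> Reject

0


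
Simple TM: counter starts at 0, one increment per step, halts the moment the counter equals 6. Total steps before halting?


Counter starts at 0. Counting sequence:
  Step 1: counter = 1
  Step 2: counter = 2
  Step 3: counter = 3
  Step 4: counter = 4
  Step 5: counter = 5
  Step 6: counter = 6
Counter reached 6 -> halt
Total steps = 6

6


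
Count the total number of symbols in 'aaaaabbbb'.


String: 'aaaaabbbb'
Counting characters:
  'a' appears 5 time(s)
  'b' appears 4 time(s)
Total length = 5 + 4 = 9

9


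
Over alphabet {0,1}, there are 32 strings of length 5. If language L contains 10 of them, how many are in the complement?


Alphabet: {0,1}
String length: 5
Total strings of length 5 = 2^5 = 32
Strings in L = 10
Complement = total - |L|
= 32 - 10
= 22

22


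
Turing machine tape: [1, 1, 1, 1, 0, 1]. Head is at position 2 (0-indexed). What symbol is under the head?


Tape: [1, 1, 1, 1, 0, 1]
Positions: 0 1 2 3 4 5
Values:    1 1 1 1 0 1
Head at position 2
tape[2] = 1

1


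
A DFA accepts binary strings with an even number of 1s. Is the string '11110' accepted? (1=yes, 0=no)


DFA has 2 states: q_even (start, accept=yes) and q_odd
Processing string '11110' character by character:
  Position 0: read '1', 1-count=1 -> q_odd
  Position 1: read '1', 1-count=2 -> q_even
  Position 2: read '1', 1-count=3 -> q_odd
  Position 3: read '1', 1-count=4 -> q_even
  Position 4: read '0', 1-count=4 -> q_even (no change)
Final state: q_even, total 1s = 4 (even); the DFA requires an even count -> accept

1


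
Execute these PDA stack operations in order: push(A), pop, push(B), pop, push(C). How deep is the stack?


Tracing stack operations:
  push(A) -> stack = [A], depth=1
  pop -> removed A, stack = [], depth=0
  push(B) -> stack = [B], depth=1
  pop -> removed B, stack = [], depth=0
  push(C) -> stack = [C], depth=1
Final depth = 1

1


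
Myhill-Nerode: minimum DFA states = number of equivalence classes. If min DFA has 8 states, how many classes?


Myhill-Nerode theorem:
Number of equivalence classes = number of states in minimal DFA
Minimal DFA states = 8
Therefore equivalence classes = 8

8


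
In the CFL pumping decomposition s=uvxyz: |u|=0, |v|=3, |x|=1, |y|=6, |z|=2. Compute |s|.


|s| = |u| + |v| + |x| + |y| + |z|
= 0 + 3 + 1 + 6 + 2
= 3 + 1 + 8
= 4 + 8
= 12

12


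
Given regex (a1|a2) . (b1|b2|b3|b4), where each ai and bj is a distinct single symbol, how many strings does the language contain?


First group: 2 alternatives
Second group: 4 alternatives
Concatenation: each choice from group 1 pairs with each from group 2
Total = 2 x 4 = 8

8


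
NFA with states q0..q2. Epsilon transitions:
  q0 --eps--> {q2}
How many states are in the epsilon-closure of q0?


Starting from q0
Initialize closure = {q0}
Follow epsilon from q0 -> add q2
Final closure: {q0, q2}
Size = 2

2


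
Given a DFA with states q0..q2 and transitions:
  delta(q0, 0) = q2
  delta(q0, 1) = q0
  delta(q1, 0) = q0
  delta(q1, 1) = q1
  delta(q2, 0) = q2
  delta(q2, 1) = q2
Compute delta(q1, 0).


Looking up transition function:
delta(q1, 0) in the table
Row: q1, Column: 0
Result: q0

q0


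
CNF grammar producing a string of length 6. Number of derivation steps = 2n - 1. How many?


Chomsky Normal Form derivation:
String length n = 6
Each step either:
  - Splits a nonterminal into two (n-1 such steps)
  - Converts a nonterminal to terminal (n such steps)
Total = (n-1) + n = 2n - 1
= 2(6) - 1
= 12 - 1
= 11

11


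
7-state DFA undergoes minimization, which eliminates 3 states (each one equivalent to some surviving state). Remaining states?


Original DFA: 7 states
Redundant states removed: 3
Minimized states = original - removed
= 7 - 3
= 4

4


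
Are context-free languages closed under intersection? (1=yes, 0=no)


CFL closure properties:
  Closed under: union, concatenation, Kleene star
  NOT closed under: intersection, complement
Operation 'intersection' is in not-closed list -> No (not closed)

0


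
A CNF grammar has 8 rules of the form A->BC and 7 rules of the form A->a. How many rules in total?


CNF allows two rule forms:
  A -> BC (binary): 8 rules
  A -> a (terminal): 7 rules
Total = 8 + 7 = 15

15


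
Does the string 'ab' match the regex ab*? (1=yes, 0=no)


Pattern: ab*
String: 'ab'
Pattern requires: exactly one 'a' followed by zero or more 'b's
First char is 'a' -> OK
Rest 'b': all b's? Yes
Result: 1

1


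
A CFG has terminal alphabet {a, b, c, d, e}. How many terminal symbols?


Terminal symbols: a, b, c, d, e
Counting each: a (#1), b (#2), c (#3), d (#4), e (#5)
Total = 5

5


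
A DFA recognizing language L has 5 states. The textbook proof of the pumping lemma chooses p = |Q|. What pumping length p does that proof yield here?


Pumping lemma for regular languages (standard proof):
Take p = |Q|, the number of DFA states.
Any string of length >= |Q| passes through |Q|+1 states while reading its first |Q| symbols,
so by pigeonhole some state repeats, giving the loop that can be pumped.
Here |Q| = 5
Therefore the proof uses p = 5

5


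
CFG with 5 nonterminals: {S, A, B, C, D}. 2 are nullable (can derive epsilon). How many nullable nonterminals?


Nonterminals: {S, A, B, C, D}
A nonterminal is nullable if it can derive epsilon
Counting nullable nonterminals: 2
Total nullable = 2

2


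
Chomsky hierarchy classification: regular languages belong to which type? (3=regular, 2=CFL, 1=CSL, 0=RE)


Chomsky hierarchy levels:
  Type 3: Regular (DFA/NFA/regex)
  Type 2: Context-free (PDA)
  Type 1: Context-sensitive
  Type 0: Recursively enumerable (TM)
'regular' corresponds to Type 3

3


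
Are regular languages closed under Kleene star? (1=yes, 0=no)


Regular languages are closed under:
- Union (DFA product construction)
- Intersection (DFA product construction)
- Complement (swap accept/reject states)
- Concatenation (NFA construction)
- Kleene star (NFA construction)
Kleene star is in this list
Therefore: closed

1


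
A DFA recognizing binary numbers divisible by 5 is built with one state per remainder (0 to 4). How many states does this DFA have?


Divisibility by 5 is tracked via the remainder mod 5: 0, 1, ..., 4
The construction assigns one state to each remainder
Number of remainders = 5

5


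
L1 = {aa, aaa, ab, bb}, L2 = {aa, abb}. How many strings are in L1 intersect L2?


L1 = {aa, aaa, ab, bb}
L2 = {aa, abb}
Checking each string in L1 against L2:
  'aa': in L2? Yes
  'aaa': in L2? No
  'ab': in L2? No
  'bb': in L2? No
Intersection = {aa}
|L1 ∩ L2| = 1

1


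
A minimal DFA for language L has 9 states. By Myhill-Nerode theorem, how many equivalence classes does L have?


Myhill-Nerode theorem:
Number of equivalence classes = number of states in minimal DFA
Minimal DFA states = 9
Therefore equivalence classes = 9

9


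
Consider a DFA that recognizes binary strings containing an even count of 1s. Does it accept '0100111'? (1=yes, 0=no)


DFA has 2 states: q_even (start, accept=yes) and q_odd
Processing string '0100111' character by character:
  Position 0: read '0', 1-count=0 -> q_even (no change)
  Position 1: read '1', 1-count=1 -> q_odd
  Position 2: read '0', 1-count=1 -> q_odd (no change)
  Position 3: read '0', 1-count=1 -> q_odd (no change)
  Position 4: read '1', 1-count=2 -> q_even
  Position 5: read '1', 1-count=3 -> q_odd
  Position 6: read '1', 1-count=4 -> q_even
Final state: q_even, total 1s = 4 (even); the DFA requires an even count -> accept

1


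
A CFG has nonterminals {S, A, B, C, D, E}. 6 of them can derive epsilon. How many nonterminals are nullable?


Nonterminals: {S, A, B, C, D, E}
A nonterminal is nullable if it can derive epsilon
Counting nullable nonterminals: 6
Total nullable = 6

6


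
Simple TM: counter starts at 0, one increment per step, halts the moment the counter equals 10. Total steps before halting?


Counter starts at 0. Counting sequence:
  Step 1: counter = 1
  Step 2: counter = 2
  Step 3: counter = 3
  Step 4: counter = 4
  Step 5: counter = 5
  Step 6: counter = 6
  ...
  Step 10: counter = 10
Counter reached 10 -> halt
Total steps = 10

10


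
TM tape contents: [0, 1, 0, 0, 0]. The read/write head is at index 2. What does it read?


Tape: [0, 1, 0, 0, 0]
Positions: 0 1 2 3 4
Values:    0 1 0 0 0
Head at position 2
tape[2] = 0

0


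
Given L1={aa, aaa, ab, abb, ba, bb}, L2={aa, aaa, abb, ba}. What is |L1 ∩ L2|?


L1 = {aa, aaa, ab, abb, ba, bb}
L2 = {aa, aaa, abb, ba}
Checking each string in L1 against L2:
  'aa': in L2? Yes
  'aaa': in L2? Yes
  'ab': in L2? No
  'abb': in L2? Yes
  'ba': in L2? Yes
  'bb': in L2? No
Intersection = {aa, aaa, abb, ba}
|L1 ∩ L2| = 4

4


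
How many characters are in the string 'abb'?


String: 'abb'
Counting characters:
  'a' appears 1 time(s)
  'b' appears 2 time(s)
Total length = 1 + 2 = 3

3


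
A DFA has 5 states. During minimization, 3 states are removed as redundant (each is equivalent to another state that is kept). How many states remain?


Original DFA: 5 states
Redundant states removed: 3
Minimized states = original - removed
= 5 - 3
= 2

2


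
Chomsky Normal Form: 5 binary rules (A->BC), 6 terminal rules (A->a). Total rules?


CNF allows two rule forms:
  A -> BC (binary): 5 rules
  A -> a (terminal): 6 rules
Total = 5 + 6 = 11

11


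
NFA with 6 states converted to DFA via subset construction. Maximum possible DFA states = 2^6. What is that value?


NFA has 6 states
Subset construction: each DFA state = subset of NFA states
Maximum subsets = 2^6
2^6 = 64

64


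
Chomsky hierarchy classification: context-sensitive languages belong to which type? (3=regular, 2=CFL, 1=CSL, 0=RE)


Chomsky hierarchy levels:
  Type 3: Regular (DFA/NFA/regex)
  Type 2: Context-free (PDA)
  Type 1: Context-sensitive
  Type 0: Recursively enumerable (TM)
'context-sensitive' corresponds to Type 1

1


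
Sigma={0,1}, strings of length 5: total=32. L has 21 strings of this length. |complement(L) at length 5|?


Alphabet: {0,1}
String length: 5
Total strings of length 5 = 2^5 = 32
Strings in L = 21
Complement = total - |L|
= 32 - 21
= 11

11


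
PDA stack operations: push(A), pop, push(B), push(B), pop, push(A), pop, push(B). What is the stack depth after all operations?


Tracing stack operations:
  push(A) -> stack = [A], depth=1
  pop -> removed A, stack = [], depth=0
  push(B) -> stack = [B], depth=1
  push(B) -> stack = [B,B], depth=2
  pop -> removed B, stack = [B], depth=1
  push(A) -> stack = [B,A], depth=2
  pop -> removed A, stack = [B], depth=1
  push(B) -> stack = [B,B], depth=2
Final depth = 2

2


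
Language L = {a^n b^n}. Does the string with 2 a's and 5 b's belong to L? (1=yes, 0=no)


Language requires equal numbers of a's and b's
PDA pushes for each 'a', pops for each 'b'
Number of a's = 2
Number of b's = 5
2 != 5 -> Reject

0


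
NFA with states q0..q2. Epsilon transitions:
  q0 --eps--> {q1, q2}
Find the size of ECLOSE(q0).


Starting from q0
Initialize closure = {q0}
Follow epsilon from q0 -> add q1
Follow epsilon from q0 -> add q2
Final closure: {q0, q1, q2}
Size = 3

3


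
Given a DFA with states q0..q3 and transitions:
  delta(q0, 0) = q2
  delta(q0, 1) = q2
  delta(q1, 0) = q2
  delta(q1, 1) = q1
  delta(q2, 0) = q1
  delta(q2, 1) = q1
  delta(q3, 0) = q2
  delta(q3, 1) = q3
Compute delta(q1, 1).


Looking up transition function:
delta(q1, 1) in the table
Row: q1, Column: 1
Result: q1

q1


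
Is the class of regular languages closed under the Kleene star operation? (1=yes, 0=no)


Regular languages are closed under:
- Union (DFA product construction)
- Intersection (DFA product construction)
- Complement (swap accept/reject states)
- Concatenation (NFA construction)
- Kleene star (NFA construction)
Kleene star is in this list
Therefore: closed

1


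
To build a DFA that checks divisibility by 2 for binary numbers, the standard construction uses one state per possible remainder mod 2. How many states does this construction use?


Divisibility by 2 is tracked via the remainder mod 2: 0, 1, ..., 1
The construction assigns one state to each remainder
Number of remainders = 2

2


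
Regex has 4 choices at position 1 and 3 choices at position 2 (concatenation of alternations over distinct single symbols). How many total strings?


First group: 4 alternatives
Second group: 3 alternatives
Concatenation: each choice from group 1 pairs with each from group 2
Total = 4 x 3 = 12

12


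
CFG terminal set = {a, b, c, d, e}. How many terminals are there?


Terminal symbols: a, b, c, d, e
Counting each: a (#1), b (#2), c (#3), d (#4), e (#5)
Total = 5

5


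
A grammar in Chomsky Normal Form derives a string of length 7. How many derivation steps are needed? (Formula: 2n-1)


Chomsky Normal Form derivation:
String length n = 7
Each step either:
  - Splits a nonterminal into two (n-1 such steps)
  - Converts a nonterminal to terminal (n such steps)
Total = (n-1) + n = 2n - 1
= 2(7) - 1
= 14 - 1
= 13

13


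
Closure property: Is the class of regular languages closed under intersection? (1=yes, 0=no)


Regular languages are closed under all standard operations:
- Union: Yes (product construction)
- Intersection: Yes (product construction)
- Complement: Yes (swap accept/reject)
- Concatenation: Yes (NFA construction)
Operation: intersection -> Closed

1


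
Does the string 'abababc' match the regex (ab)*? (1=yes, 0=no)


Pattern: (ab)*
String: 'abababc'
Pattern requires: zero or more repetitions of 'ab'
Length 7 is odd -> cannot be (ab)* -> no match
Result: 0

0


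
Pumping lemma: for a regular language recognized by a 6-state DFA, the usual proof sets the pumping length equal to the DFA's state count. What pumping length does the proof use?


Pumping lemma for regular languages (standard proof):
Take p = |Q|, the number of DFA states.
Any string of length >= |Q| passes through |Q|+1 states while reading its first |Q| symbols,
so by pigeonhole some state repeats, giving the loop that can be pumped.
Here |Q| = 6
Therefore the proof uses p = 6

6


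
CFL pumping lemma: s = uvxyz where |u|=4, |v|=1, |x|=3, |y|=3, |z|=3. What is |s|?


|s| = |u| + |v| + |x| + |y| + |z|
= 4 + 1 + 3 + 3 + 3
= 5 + 3 + 6
= 8 + 6
= 14

14


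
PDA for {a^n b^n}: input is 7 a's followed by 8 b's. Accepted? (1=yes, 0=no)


Language requires equal numbers of a's and b's
PDA pushes for each 'a', pops for each 'b'
Number of a's = 7
Number of b's = 8
7 != 8 -> Reject

0


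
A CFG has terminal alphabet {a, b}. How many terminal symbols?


Terminal symbols: a, b
Counting each: a (#1), b (#2)
Total = 2

2


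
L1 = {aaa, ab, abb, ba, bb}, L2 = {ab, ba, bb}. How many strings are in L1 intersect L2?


L1 = {aaa, ab, abb, ba, bb}
L2 = {ab, ba, bb}
Checking each string in L1 against L2:
  'aaa': in L2? No
  'ab': in L2? Yes
  'abb': in L2? No
  'ba': in L2? Yes
  'bb': in L2? Yes
Intersection = {ab, ba, bb}
|L1 ∩ L2| = 3

3


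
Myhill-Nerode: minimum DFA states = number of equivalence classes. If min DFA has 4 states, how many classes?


Myhill-Nerode theorem:
Number of equivalence classes = number of states in minimal DFA
Minimal DFA states = 4
Therefore equivalence classes = 4

4


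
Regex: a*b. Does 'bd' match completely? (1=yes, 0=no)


Pattern: a*b
String: 'bd'
Pattern requires: zero or more 'a's followed by exactly one 'b'
Found 0 leading 'a's
Remaining: 'bd'
Remaining is not 'b' -> no match
Result: 0

0


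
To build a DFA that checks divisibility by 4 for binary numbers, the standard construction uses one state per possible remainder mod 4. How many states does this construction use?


Divisibility by 4 is tracked via the remainder mod 4: 0, 1, ..., 3
The construction assigns one state to each remainder
Number of remainders = 4

4


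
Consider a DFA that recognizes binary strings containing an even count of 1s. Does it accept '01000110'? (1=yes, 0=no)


DFA has 2 states: q_even (start, accept=yes) and q_odd
Processing string '01000110' character by character:
  Position 0: read '0', 1-count=0 -> q_even (no change)
  Position 1: read '1', 1-count=1 -> q_odd
  Position 2: read '0', 1-count=1 -> q_odd (no change)
  Position 3: read '0', 1-count=1 -> q_odd (no change)
  Position 4: read '0', 1-count=1 -> q_odd (no change)
  Position 5: read '1', 1-count=2 -> q_even
  Position 6: read '1', 1-count=3 -> q_odd
  Position 7: read '0', 1-count=3 -> q_odd (no change)
Final state: q_odd, total 1s = 3 (odd); the DFA requires an even count -> reject

0


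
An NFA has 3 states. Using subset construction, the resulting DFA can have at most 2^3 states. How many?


NFA has 3 states
Subset construction: each DFA state = subset of NFA states
Maximum subsets = 2^3
2^3 = 8

8


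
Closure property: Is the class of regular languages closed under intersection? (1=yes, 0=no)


Regular languages are closed under all standard operations:
- Union: Yes (product construction)
- Intersection: Yes (product construction)
- Complement: Yes (swap accept/reject)
- Concatenation: Yes (NFA construction)
Operation: intersection -> Closed

1


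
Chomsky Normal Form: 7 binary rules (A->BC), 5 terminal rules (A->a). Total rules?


CNF allows two rule forms:
  A -> BC (binary): 7 rules
  A -> a (terminal): 5 rules
Total = 7 + 5 = 12

12
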